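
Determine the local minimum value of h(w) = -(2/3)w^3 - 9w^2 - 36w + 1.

37

Critical points: h'(w) = -2w^2 - 18w - 36 vanishes at w = -6, -3.
Since h''(w) = -4w - 18, we get h''(-6) = 6 > 0 ⇒ local minimum; h''(-3) = -6 < 0 ⇒ local maximum.
Thus h has its local minimum at w = -6, with value 37.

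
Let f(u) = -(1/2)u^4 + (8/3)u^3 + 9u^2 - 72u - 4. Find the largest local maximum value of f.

Critical points: f'(u) = -2u^3 + 8u^2 + 18u - 72 vanishes at u = -3, 3, 4.
f''(u) = -6u^2 + 16u + 18. f''(-3) = -84 < 0 ⇒ local maximum; f''(3) = 12 > 0 ⇒ local minimum; f''(4) = -14 < 0 ⇒ local maximum.
So the largest local maximum value is f(-3) = 361/2.

361/2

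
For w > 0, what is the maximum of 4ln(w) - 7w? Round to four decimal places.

h'(w) = 4/w − 7 = 0 gives w = 4/7.
h''(w) = -4/w², which is negative for w > 0, so this is a local maximum.
h(4/7) = 4·ln(4/7) - 4 ≈ -6.2385.

-6.2385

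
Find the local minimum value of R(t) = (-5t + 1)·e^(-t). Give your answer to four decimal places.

Differentiating with the product rule gives R'(t) = (5t - 6)·e^(-t). Since e^(-t) > 0, the only critical point is t = 6/5.
R''(6/5) has the same sign as 5 > 0, so this is a local minimum.
R(6/5) = (-5)·e^(-6/5) ≈ -1.5060.

-1.5060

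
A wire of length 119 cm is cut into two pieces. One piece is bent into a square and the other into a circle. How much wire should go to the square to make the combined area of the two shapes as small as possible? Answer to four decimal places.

Let x be the length used for the square. Square side x/4; circle radius (119−x)/(2π).
A(x) = (x/4)² + π·((119−x)/(2π))² = x²/16 + (119−x)²/(4π) for 0 ≤ x ≤ 119. A'(x) = x/8 − (119−x)/(2π) = 0 gives x = 4·119/(π+4) ≈ 66.6518.
A'' = 1/8 + 1/(2π) > 0, so this gives the minimum combined area; x ≈ 66.6518 cm to the square.

66.6518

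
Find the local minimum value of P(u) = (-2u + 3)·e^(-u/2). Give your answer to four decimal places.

P'(u) = (-2)·e^(-u/2) + (-2u + 3)·(-1/2)·e^(-u/2) = (u - 7/2)·e^(-u/2). Since e^(-u/2) > 0, the only critical point is u = 7/2.
P''(7/2) has the same sign as 1 > 0, so this is a local minimum.
P(7/2) = (-4)·e^(-7/4) ≈ -0.6951.

-0.6951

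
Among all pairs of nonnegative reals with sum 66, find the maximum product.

With x + y = 66, the product is P(x) = x(66 − x).
P'(x) = 66 − 2x = 0 gives x = 33; P'' = −2 < 0, so this is the maximum.
P = 33·33 = 1089.

1089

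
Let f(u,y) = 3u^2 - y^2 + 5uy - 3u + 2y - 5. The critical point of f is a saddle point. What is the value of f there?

∂f/∂u = 6u + 5y - 3 = 0 and ∂f/∂y = 5u - 2y + 2 = 0, so (u, y) = (-4/37, 27/37).
The Hessian has f_{uu} = 6, f_{yy} = -2, f_{uy} = 5, giving D = -37 < 0, so the point is a saddle point.
f(-4/37, 27/37) = -152/37.

-152/37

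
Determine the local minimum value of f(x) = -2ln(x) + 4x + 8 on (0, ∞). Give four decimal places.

f'(x) = -2/x + 4 = 0 gives x = 1/2.
f''(x) = 2/x², which is positive for x > 0, so this is a local minimum.
f(1/2) = -2·ln(1/2) + 2 + 8 ≈ 11.3863.

11.3863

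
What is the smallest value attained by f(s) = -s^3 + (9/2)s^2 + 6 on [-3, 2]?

The derivative is -3s^2 + 9s, whose only zero in [-3, 2] is s = 0.
Evaluating at the critical points and endpoints: f(-3) = 147/2,  f(0) = 6,  f(2) = 16.
So the minimum is f(0) = 6.

6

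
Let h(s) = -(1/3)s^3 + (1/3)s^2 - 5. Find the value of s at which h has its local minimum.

0

h'(s) = -s^2 + (2/3)s = 0 at s = 0, 2/3.
h''(s) = -2s + 2/3. h''(0) = 2/3 > 0 ⇒ local minimum; h''(2/3) = -2/3 < 0 ⇒ local maximum.
The local minimum is h(0) = -5.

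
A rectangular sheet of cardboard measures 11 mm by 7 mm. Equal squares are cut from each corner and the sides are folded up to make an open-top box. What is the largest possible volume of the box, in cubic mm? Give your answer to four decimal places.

With cut size x, the volume is V(x) = x(11 − 2x)(7 − 2x) for 0 < x < 3.5.
V'(x) = 12x^2 − 72x + 77. Setting V'(x) = 0 gives x ≈ 1.3927 (the root in (0, 3.5)).
V''(x) = 24x − 72 is negative there, so this is the maximum; V ≈ 48.2170.

48.2170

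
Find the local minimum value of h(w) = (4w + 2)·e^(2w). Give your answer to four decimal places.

h'(w) = 4·e^(2w) + (4w + 2)·2·e^(2w) = (8w + 8)·e^(2w). Since e^(2w) > 0, the only critical point is w = -1.
h''(-1) has the same sign as 8 > 0, so this is a local minimum.
h(-1) = (-2)·e^(-2) ≈ -0.2707.

-0.2707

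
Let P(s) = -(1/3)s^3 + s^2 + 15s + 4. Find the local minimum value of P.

-23

P'(s) = -s^2 + 2s + 15 = 0 at s = -3, 5.
Second-derivative test with P''(s) = -2s + 2: P''(-3) = 8 > 0 ⇒ local minimum; P''(5) = -8 < 0 ⇒ local maximum.
So the local minimum value is P(-3) = -23.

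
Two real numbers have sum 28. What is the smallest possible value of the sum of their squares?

392

With a + b = 28, a^2 + b^2 = a^2 + (28 − a)^2.
The derivative 2a − 2(28 − a) = 4a − 56 vanishes at a = 14; second derivative 4 > 0, a minimum.
The minimum is 2·(14)^2 = 392.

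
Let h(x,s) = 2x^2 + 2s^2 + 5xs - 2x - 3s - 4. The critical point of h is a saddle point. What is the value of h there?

∂h/∂x = 4x + 5s - 2 = 0 and ∂h/∂s = 5x + 4s - 3 = 0, so (x, s) = (7/9, -2/9).
The Hessian has h_{xx} = 4, h_{ss} = 4, h_{xs} = 5, giving D = -9 < 0, so the point is a saddle point.
h(7/9, -2/9) = -40/9.

-40/9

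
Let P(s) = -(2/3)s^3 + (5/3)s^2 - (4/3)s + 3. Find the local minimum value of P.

215/81

Critical points: P'(s) = -2s^2 + (10/3)s - 4/3 vanishes at s = 2/3, 1.
Second-derivative test with P''(s) = -4s + 10/3: P''(2/3) = 2/3 > 0 ⇒ local minimum; P''(1) = -2/3 < 0 ⇒ local maximum.
The local minimum is P(2/3) = 215/81.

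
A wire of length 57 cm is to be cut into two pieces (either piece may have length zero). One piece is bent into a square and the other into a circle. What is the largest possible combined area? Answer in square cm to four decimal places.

258.5472

Let x be the length used for the square. Square side x/4; circle radius (57−x)/(2π).
A(x) = (x/4)² + π·((57−x)/(2π))² = x²/16 + (57−x)²/(4π) for 0 ≤ x ≤ 57. A'(x) = x/8 − (57−x)/(2π) = 0 gives x = 4·57/(π+4) ≈ 31.9257.
A'' > 0, so the interior critical point is a minimum; the maximum is at an endpoint. A(0) = 258.5472 and A(57) = 203.0625, so the largest area is 258.5472.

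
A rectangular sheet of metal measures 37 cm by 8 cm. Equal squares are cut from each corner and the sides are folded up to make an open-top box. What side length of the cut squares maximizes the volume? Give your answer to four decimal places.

1.8801

With cut size x, the volume is V(x) = x(37 − 2x)(8 − 2x) for 0 < x < 4.
V'(x) = 12x^2 − 180x + 296. Setting V'(x) = 0 gives x ≈ 1.8801 (the root in (0, 4)).
V''(x) = 24x − 180 is negative there, so this is the maximum; V ≈ 264.9627.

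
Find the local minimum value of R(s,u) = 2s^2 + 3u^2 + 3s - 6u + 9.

39/8

∂R/∂s = 4s + 3 = 0 and ∂R/∂u = 6u - 6 = 0, so (s, u) = (-3/4, 1).
The Hessian has R_{ss} = 4, R_{uu} = 6, R_{su} = 0, giving D = 24 > 0 with R_{ss} > 0, so the point is a local minimum.
R(-3/4, 1) = 39/8.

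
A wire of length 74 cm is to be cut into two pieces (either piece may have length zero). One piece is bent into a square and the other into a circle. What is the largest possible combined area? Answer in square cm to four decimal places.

435.7662

Let x be the length used for the square. Square side x/4; circle radius (74−x)/(2π).
A(x) = (x/4)² + π·((74−x)/(2π))² = x²/16 + (74−x)²/(4π) for 0 ≤ x ≤ 74. A'(x) = x/8 − (74−x)/(2π) = 0 gives x = 4·74/(π+4) ≈ 41.4473.
A'' > 0, so the interior critical point is a minimum; the maximum is at an endpoint. A(0) = 435.7662 and A(74) = 342.2500, so the largest area is 435.7662.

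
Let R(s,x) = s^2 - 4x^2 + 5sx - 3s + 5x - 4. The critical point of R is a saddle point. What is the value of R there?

∂R/∂s = 2s + 5x - 3 = 0 and ∂R/∂x = 5s - 8x + 5 = 0, so (s, x) = (-1/41, 25/41).
The Hessian has R_{ss} = 2, R_{xx} = -8, R_{sx} = 5, giving D = -41 < 0, so the point is a saddle point.
R(-1/41, 25/41) = -100/41.

-100/41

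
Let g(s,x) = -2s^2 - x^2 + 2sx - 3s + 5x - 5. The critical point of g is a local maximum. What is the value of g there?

∂g/∂s = -4s + 2x - 3 = 0 and ∂g/∂x = 2s - 2x + 5 = 0, so (s, x) = (1, 7/2).
The Hessian has g_{ss} = -4, g_{xx} = -2, g_{sx} = 2, giving D = 4 > 0 with g_{ss} < 0, so the point is a local maximum.
g(1, 7/2) = 9/4.

9/4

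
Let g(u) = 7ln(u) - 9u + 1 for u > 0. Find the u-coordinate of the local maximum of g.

g'(u) = 7/u − 9 = 0 gives u = 7/9.
g''(u) = -7/u², which is negative for u > 0, so this is a local maximum.
g(7/9) = 7·ln(7/9) - 7 + 1 ≈ -7.7592.

7/9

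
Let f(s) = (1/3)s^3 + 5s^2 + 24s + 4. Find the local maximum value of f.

f'(s) = s^2 + 10s + 24. Setting f'(s) = 0 gives s ∈ {-6, -4}.
f''(s) = 2s + 10. f''(-6) = -2 < 0 ⇒ local maximum; f''(-4) = 2 > 0 ⇒ local minimum.
The local maximum is f(-6) = -32.

-32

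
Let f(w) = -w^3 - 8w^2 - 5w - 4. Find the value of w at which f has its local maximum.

-1/3

f'(w) = -3w^2 - 16w - 5 = 0 at w = -5, -1/3.
Since f''(w) = -6w - 16, we get f''(-5) = 14 > 0 ⇒ local minimum; f''(-1/3) = -14 < 0 ⇒ local maximum.
Thus f has its local maximum at w = -1/3, with value -86/27.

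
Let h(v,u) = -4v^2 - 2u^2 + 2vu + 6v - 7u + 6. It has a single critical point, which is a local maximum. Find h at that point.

∂h/∂v = -8v + 2u + 6 = 0 and ∂h/∂u = 2v - 4u - 7 = 0, so (v, u) = (5/14, -11/7).
The Hessian has h_{vv} = -8, h_{uu} = -4, h_{vu} = 2, giving D = 28 > 0 with h_{vv} < 0, so the point is a local maximum.
h(5/14, -11/7) = 88/7.

88/7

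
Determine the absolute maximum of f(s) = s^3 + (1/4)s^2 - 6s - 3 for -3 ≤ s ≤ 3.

33/4

f'(s) = 3s^2 + (1/2)s - 6, which vanishes at s = -3/2 and s = 4/3.
Evaluating at the critical points and endpoints: f(-3) = -39/4; f(-3/2) = 51/16; f(4/3) = -221/27; f(3) = 33/4.
The maximum over the interval is 33/4, attained at s = 3.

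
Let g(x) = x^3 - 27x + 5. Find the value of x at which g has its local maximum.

Critical points: g'(x) = 3x^2 - 27 vanishes at x = -3, 3.
Second-derivative test with g''(x) = 6x: g''(-3) = -18 < 0 ⇒ local maximum; g''(3) = 18 > 0 ⇒ local minimum.
Thus g has its local maximum at x = -3, with value 59.

-3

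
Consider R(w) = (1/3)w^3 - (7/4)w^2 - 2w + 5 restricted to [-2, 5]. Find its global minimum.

R'(w) = w^2 - (7/2)w - 2, which vanishes at w = -1/2 and w = 4.
Candidates: R(-2) = -2/3, R(-1/2) = 265/48, R(4) = -29/3, R(5) = -85/12.
The minimum over the interval is -29/3, attained at w = 4.

-29/3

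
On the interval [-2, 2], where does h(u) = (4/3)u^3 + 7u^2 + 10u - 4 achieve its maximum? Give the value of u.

2

h'(u) = 4u^2 + 14u + 10, whose only zero in [-2, 2] is u = -1.
Candidates: h(-2) = -20/3; h(-1) = -25/3; h(2) = 164/3.
Hence the absolute maximum is 164/3 at u = 2.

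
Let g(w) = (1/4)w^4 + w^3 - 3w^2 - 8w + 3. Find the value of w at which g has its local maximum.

-1

Critical points: g'(w) = w^3 + 3w^2 - 6w - 8 vanishes at w = -4, -1, 2.
Since g''(w) = 3w^2 + 6w - 6, we get g''(-4) = 18 > 0 ⇒ local minimum; g''(-1) = -9 < 0 ⇒ local maximum; g''(2) = 18 > 0 ⇒ local minimum.
So the local maximum value is g(-1) = 29/4.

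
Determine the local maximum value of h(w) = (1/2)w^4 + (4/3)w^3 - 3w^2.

h'(w) = 2w^3 + 4w^2 - 6w. Setting h'(w) = 0 gives w ∈ {-3, 0, 1}.
Second-derivative test with h''(w) = 6w^2 + 8w - 6: h''(-3) = 24 > 0 ⇒ local minimum; h''(0) = -6 < 0 ⇒ local maximum; h''(1) = 8 > 0 ⇒ local minimum.
Thus h has its local maximum at w = 0, with value 0.

0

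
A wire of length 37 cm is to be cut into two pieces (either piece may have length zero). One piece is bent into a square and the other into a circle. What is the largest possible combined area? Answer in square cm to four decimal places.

Let x be the length used for the square. Square side x/4; circle radius (37−x)/(2π).
A(x) = (x/4)² + π·((37−x)/(2π))² = x²/16 + (37−x)²/(4π) for 0 ≤ x ≤ 37. A'(x) = x/8 − (37−x)/(2π) = 0 gives x = 4·37/(π+4) ≈ 20.7237.
A'' > 0, so the interior critical point is a minimum; the maximum is at an endpoint. A(0) = 108.9416 and A(37) = 85.5625, so the largest area is 108.9416.

108.9416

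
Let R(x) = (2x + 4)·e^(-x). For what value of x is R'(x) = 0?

R'(x) = 2·e^(-x) + (2x + 4)·(-1)·e^(-x) = (-2x - 2)·e^(-x). Since e^(-x) > 0, the only critical point is x = -1.
R''(-1) has the same sign as -2 < 0, so this is a local maximum.
R(-1) = (2)·e^(1) ≈ 5.4366.

-1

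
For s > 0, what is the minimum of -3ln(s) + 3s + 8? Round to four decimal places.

11.0000

h'(s) = -3/s + 3 = 0 gives s = 1.
h''(s) = 3/s², which is positive for s > 0, so this is a local minimum.
h(1) = -3·ln(1) + 3 + 8 ≈ 11.0000.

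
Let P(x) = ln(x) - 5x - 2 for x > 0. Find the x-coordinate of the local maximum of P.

P'(x) = 1/x − 5 = 0 gives x = 1/5.
P''(x) = -1/x², which is negative for x > 0, so this is a local maximum.
P(1/5) = 1·ln(1/5) - 1 - 2 ≈ -4.6094.

1/5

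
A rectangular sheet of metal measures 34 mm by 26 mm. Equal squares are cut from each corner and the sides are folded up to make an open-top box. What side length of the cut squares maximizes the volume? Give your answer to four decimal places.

With cut size x, the volume is V(x) = x(34 − 2x)(26 − 2x) for 0 < x < 13.
V'(x) = 12x^2 − 240x + 884. Setting V'(x) = 0 gives x ≈ 4.8684 (the root in (0, 13)).
V''(x) = 24x − 240 is negative there, so this is the maximum; V ≈ 1921.0574.

4.8684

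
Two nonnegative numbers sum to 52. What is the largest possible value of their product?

676

With x + y = 52, the product is P(x) = x(52 − x).
P'(x) = 52 − 2x = 0 gives x = 26; P'' = −2 < 0, so this is the maximum.
P = 26·26 = 676.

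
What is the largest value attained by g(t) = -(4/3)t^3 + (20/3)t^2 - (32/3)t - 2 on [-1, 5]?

Differentiating, g'(t) = -4t^2 + (40/3)t - 32/3; which vanishes at t = 4/3 and t = 2.
Compare values at every candidate in [-1, 5]: g(-1) = 50/3; g(4/3) = -610/81; g(2) = -22/3; g(5) = -166/3.
So the maximum is g(-1) = 50/3.

50/3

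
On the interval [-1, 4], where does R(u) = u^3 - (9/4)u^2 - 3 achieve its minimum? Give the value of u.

Differentiating, R'(u) = 3u^2 - (9/2)u; which vanishes at u = 0 and u = 3/2.
Candidates: R(-1) = -25/4,  R(0) = -3,  R(3/2) = -75/16,  R(4) = 25.
Hence the absolute minimum is -25/4 at u = -1.

-1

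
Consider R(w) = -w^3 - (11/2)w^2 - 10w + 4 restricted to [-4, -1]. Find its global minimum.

19/2

R'(w) = -3w^2 - 11w - 10, which vanishes at w = -2 and w = -5/3.
Candidates: R(-4) = 20, R(-2) = 10, R(-5/3) = 541/54, R(-1) = 19/2.
Hence the absolute minimum is 19/2 at w = -1.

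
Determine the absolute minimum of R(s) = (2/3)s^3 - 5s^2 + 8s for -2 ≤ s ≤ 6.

Differentiating, R'(s) = 2s^2 - 10s + 8; which vanishes at s = 1 and s = 4.
Evaluating at the critical points and endpoints: R(-2) = -124/3,  R(1) = 11/3,  R(4) = -16/3,  R(6) = 12.
Hence the absolute minimum is -124/3 at s = -2.

-124/3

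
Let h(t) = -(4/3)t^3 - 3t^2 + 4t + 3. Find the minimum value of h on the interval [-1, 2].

h'(t) = -4t^2 - 6t + 4, whose only zero in [-1, 2] is t = 1/2.
Compare values at every candidate in [-1, 2]: h(-1) = -8/3, h(1/2) = 49/12, h(2) = -35/3.
The minimum over the interval is -35/3, attained at t = 2.

-35/3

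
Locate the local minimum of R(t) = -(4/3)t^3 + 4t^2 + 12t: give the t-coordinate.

R'(t) = -4t^2 + 8t + 12. Setting R'(t) = 0 gives t ∈ {-1, 3}.
Second-derivative test with R''(t) = -8t + 8: R''(-1) = 16 > 0 ⇒ local minimum; R''(3) = -16 < 0 ⇒ local maximum.
The local minimum is R(-1) = -20/3.

-1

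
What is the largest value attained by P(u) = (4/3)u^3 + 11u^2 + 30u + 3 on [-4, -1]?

-52/3

P'(u) = 4u^2 + 22u + 30, which vanishes at u = -3 and u = -5/2.
Evaluating at the critical points and endpoints: P(-4) = -79/3, P(-3) = -24, P(-5/2) = -289/12, P(-1) = -52/3.
The maximum over the interval is -52/3, attained at u = -1.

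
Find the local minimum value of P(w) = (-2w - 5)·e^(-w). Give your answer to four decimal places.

P'(w) = (-2)·e^(-w) + (-2w - 5)·(-1)·e^(-w) = (2w + 3)·e^(-w). Since e^(-w) > 0, the only critical point is w = -3/2.
P''(-3/2) has the same sign as 2 > 0, so this is a local minimum.
P(-3/2) = (-2)·e^(3/2) ≈ -8.9634.

-8.9634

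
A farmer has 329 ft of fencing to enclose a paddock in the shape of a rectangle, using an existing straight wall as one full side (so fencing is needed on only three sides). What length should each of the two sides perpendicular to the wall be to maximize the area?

Let the sides perpendicular to the wall have length x and the parallel side y, so 2x + y = 329 and the area is A = xy = x(329 − 2x).
A'(x) = 329 − 4x = 0 gives x = 329/4, and A''(x) = −4 < 0 confirms a maximum.
Then y = 329 − 2·329/4 = 329/2 and A = 108241/8.

329/4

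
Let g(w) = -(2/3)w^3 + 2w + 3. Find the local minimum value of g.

Critical points: g'(w) = -2w^2 + 2 vanishes at w = -1, 1.
Second-derivative test with g''(w) = -4w: g''(-1) = 4 > 0 ⇒ local minimum; g''(1) = -4 < 0 ⇒ local maximum.
So the local minimum value is g(-1) = 5/3.

5/3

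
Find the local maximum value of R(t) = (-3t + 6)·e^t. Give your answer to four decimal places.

8.1548

R'(t) = (-3)·e^t + (-3t + 6)·1·e^t = (-3t + 3)·e^t. Since e^t > 0, the only critical point is t = 1.
R''(1) has the same sign as -3 < 0, so this is a local maximum.
R(1) = (3)·e^(1) ≈ 8.1548.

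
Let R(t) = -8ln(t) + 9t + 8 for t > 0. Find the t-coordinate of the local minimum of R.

R'(t) = -8/t + 9 = 0 gives t = 8/9.
R''(t) = 8/t², which is positive for t > 0, so this is a local minimum.
R(8/9) = -8·ln(8/9) + 8 + 8 ≈ 16.9423.

8/9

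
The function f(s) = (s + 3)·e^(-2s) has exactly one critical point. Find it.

-5/2

f'(s) = 1·e^(-2s) + (s + 3)·(-2)·e^(-2s) = (-2s - 5)·e^(-2s). Since e^(-2s) > 0, the only critical point is s = -5/2.
f''(-5/2) has the same sign as -2 < 0, so this is a local maximum.
f(-5/2) = (1/2)·e^(5) ≈ 74.2066.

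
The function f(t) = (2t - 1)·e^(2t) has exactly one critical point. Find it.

0

By the product rule, f'(t) = (4t)·e^(2t). Since e^(2t) > 0, the only critical point is t = 0.
f''(0) has the same sign as 4 > 0, so this is a local minimum.
f(0) = (-1)·e^(0) ≈ -1.0000.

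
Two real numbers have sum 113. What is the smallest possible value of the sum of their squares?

12769/2

With a + b = 113, a^2 + b^2 = a^2 + (113 − a)^2.
The derivative 2a − 2(113 − a) = 4a − 226 vanishes at a = 113/2; second derivative 4 > 0, a minimum.
The minimum is 2·(113/2)^2 = 12769/2.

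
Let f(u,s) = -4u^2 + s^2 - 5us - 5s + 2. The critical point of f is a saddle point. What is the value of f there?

-18/41

∂f/∂u = -8u - 5s = 0 and ∂f/∂s = -5u + 2s - 5 = 0, so (u, s) = (-25/41, 40/41).
The Hessian has f_{uu} = -8, f_{ss} = 2, f_{us} = -5, giving D = -41 < 0, so the point is a saddle point.
f(-25/41, 40/41) = -18/41.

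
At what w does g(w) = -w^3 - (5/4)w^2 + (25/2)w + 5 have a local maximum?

g'(w) = -3w^2 - (5/2)w + 25/2 = 0 at w = -5/2, 5/3.
Second-derivative test with g''(w) = -6w - 5/2: g''(-5/2) = 25/2 > 0 ⇒ local minimum; g''(5/3) = -25/2 < 0 ⇒ local maximum.
The local maximum is g(5/3) = 1915/108.

5/3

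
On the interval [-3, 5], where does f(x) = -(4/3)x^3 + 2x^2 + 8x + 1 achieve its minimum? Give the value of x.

5

Differentiating, f'(x) = -4x^2 + 4x + 8; which vanishes at x = -1 and x = 2.
Candidates: f(-3) = 31, f(-1) = -11/3, f(2) = 43/3, f(5) = -227/3.
The minimum over the interval is -227/3, attained at x = 5.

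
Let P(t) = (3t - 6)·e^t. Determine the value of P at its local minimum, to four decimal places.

Differentiating with the product rule gives P'(t) = (3t - 3)·e^t. Since e^t > 0, the only critical point is t = 1.
P''(1) has the same sign as 3 > 0, so this is a local minimum.
P(1) = (-3)·e^(1) ≈ -8.1548.

-8.1548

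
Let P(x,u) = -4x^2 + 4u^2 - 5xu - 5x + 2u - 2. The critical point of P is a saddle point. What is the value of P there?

∂P/∂x = -8x - 5u - 5 = 0 and ∂P/∂u = -5x + 8u + 2 = 0, so (x, u) = (-30/89, -41/89).
The Hessian has P_{xx} = -8, P_{uu} = 8, P_{xu} = -5, giving D = -89 < 0, so the point is a saddle point.
P(-30/89, -41/89) = -144/89.

-144/89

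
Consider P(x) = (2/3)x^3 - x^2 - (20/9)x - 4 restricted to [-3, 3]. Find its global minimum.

-73/3

Differentiating, P'(x) = 2x^2 - 2x - 20/9; which vanishes at x = -2/3 and x = 5/3.
Candidates: P(-3) = -73/3,  P(-2/3) = -256/81,  P(5/3) = -599/81,  P(3) = -5/3.
Hence the absolute minimum is -73/3 at x = -3.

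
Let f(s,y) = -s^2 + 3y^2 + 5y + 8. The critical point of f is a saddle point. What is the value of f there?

∂f/∂s = -2s = 0 and ∂f/∂y = 6y + 5 = 0, so (s, y) = (0, -5/6).
The Hessian has f_{ss} = -2, f_{yy} = 6, f_{sy} = 0, giving D = -12 < 0, so the point is a saddle point.
f(0, -5/6) = 71/12.

71/12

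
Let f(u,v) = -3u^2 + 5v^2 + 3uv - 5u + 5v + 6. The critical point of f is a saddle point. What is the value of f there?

539/69

∂f/∂u = -6u + 3v - 5 = 0 and ∂f/∂v = 3u + 10v + 5 = 0, so (u, v) = (-65/69, -5/23).
The Hessian has f_{uu} = -6, f_{vv} = 10, f_{uv} = 3, giving D = -69 < 0, so the point is a saddle point.
f(-65/69, -5/23) = 539/69.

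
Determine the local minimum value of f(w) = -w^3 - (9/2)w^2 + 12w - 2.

f'(w) = -3w^2 - 9w + 12. Setting f'(w) = 0 gives w ∈ {-4, 1}.
Since f''(w) = -6w - 9, we get f''(-4) = 15 > 0 ⇒ local minimum; f''(1) = -15 < 0 ⇒ local maximum.
The local minimum is f(-4) = -58.

-58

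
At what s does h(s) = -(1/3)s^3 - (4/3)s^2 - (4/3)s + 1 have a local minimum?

h'(s) = -s^2 - (8/3)s - 4/3. Setting h'(s) = 0 gives s ∈ {-2, -2/3}.
h''(s) = -2s - 8/3. h''(-2) = 4/3 > 0 ⇒ local minimum; h''(-2/3) = -4/3 < 0 ⇒ local maximum.
Thus h has its local minimum at s = -2, with value 1.

-2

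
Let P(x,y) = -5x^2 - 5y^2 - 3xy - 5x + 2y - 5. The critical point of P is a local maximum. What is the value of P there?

-40/13

∂P/∂x = -10x - 3y - 5 = 0 and ∂P/∂y = -3x - 10y + 2 = 0, so (x, y) = (-8/13, 5/13).
The Hessian has P_{xx} = -10, P_{yy} = -10, P_{xy} = -3, giving D = 91 > 0 with P_{xx} < 0, so the point is a local maximum.
P(-8/13, 5/13) = -40/13.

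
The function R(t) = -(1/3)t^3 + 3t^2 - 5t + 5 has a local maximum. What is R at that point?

40/3

R'(t) = -t^2 + 6t - 5. Setting R'(t) = 0 gives t ∈ {1, 5}.
R''(t) = -2t + 6. R''(1) = 4 > 0 ⇒ local minimum; R''(5) = -4 < 0 ⇒ local maximum.
Thus R has its local maximum at t = 5, with value 40/3.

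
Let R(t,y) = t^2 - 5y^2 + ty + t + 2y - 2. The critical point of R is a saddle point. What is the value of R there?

-15/7

∂R/∂t = 2t + y + 1 = 0 and ∂R/∂y = t - 10y + 2 = 0, so (t, y) = (-4/7, 1/7).
The Hessian has R_{tt} = 2, R_{yy} = -10, R_{ty} = 1, giving D = -21 < 0, so the point is a saddle point.
R(-4/7, 1/7) = -15/7.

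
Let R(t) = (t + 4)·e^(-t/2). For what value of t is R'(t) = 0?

-2

By the product rule, R'(t) = (-(1/2)t - 1)·e^(-t/2). Since e^(-t/2) > 0, the only critical point is t = -2.
R''(-2) has the same sign as -1/2 < 0, so this is a local maximum.
R(-2) = (2)·e^(1) ≈ 5.4366.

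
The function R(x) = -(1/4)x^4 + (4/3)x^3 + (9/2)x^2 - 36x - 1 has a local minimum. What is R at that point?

Critical points: R'(x) = -x^3 + 4x^2 + 9x - 36 vanishes at x = -3, 3, 4.
Since R''(x) = -3x^2 + 8x + 9, we get R''(-3) = -42 < 0 ⇒ local maximum; R''(3) = 6 > 0 ⇒ local minimum; R''(4) = -7 < 0 ⇒ local maximum.
The local minimum is R(3) = -211/4.

-211/4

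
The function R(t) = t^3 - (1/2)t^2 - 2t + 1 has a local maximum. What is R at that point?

Critical points: R'(t) = 3t^2 - t - 2 vanishes at t = -2/3, 1.
Since R''(t) = 6t - 1, we get R''(-2/3) = -5 < 0 ⇒ local maximum; R''(1) = 5 > 0 ⇒ local minimum.
The local maximum is R(-2/3) = 49/27.

49/27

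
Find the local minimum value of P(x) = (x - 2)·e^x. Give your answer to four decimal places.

P'(x) = 1·e^x + (x - 2)·1·e^x = (x - 1)·e^x. Since e^x > 0, the only critical point is x = 1.
P''(1) has the same sign as 1 > 0, so this is a local minimum.
P(1) = (-1)·e^(1) ≈ -2.7183.

-2.7183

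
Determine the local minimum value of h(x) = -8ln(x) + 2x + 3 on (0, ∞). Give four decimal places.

h'(x) = -8/x + 2 = 0 gives x = 4.
h''(x) = 8/x², which is positive for x > 0, so this is a local minimum.
h(4) = -8·ln(4) + 8 + 3 ≈ -0.0904.

-0.0904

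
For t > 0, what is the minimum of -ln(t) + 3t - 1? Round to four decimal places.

f'(t) = -1/t + 3 = 0 gives t = 1/3.
f''(t) = 1/t², which is positive for t > 0, so this is a local minimum.
f(1/3) = -1·ln(1/3) + 1 - 1 ≈ 1.0986.

1.0986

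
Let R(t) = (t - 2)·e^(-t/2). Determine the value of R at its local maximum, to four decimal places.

R'(t) = 1·e^(-t/2) + (t - 2)·(-1/2)·e^(-t/2) = (-(1/2)t + 2)·e^(-t/2). Since e^(-t/2) > 0, the only critical point is t = 4.
R''(4) has the same sign as -1/2 < 0, so this is a local maximum.
R(4) = (2)·e^(-2) ≈ 0.2707.

0.2707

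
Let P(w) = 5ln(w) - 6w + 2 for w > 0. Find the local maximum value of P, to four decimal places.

-3.9116

P'(w) = 5/w − 6 = 0 gives w = 5/6.
P''(w) = -5/w², which is negative for w > 0, so this is a local maximum.
P(5/6) = 5·ln(5/6) - 5 + 2 ≈ -3.9116.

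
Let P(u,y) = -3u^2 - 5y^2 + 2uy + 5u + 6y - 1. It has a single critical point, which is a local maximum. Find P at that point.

237/56

∂P/∂u = -6u + 2y + 5 = 0 and ∂P/∂y = 2u - 10y + 6 = 0, so (u, y) = (31/28, 23/28).
The Hessian has P_{uu} = -6, P_{yy} = -10, P_{uy} = 2, giving D = 56 > 0 with P_{uu} < 0, so the point is a local maximum.
P(31/28, 23/28) = 237/56.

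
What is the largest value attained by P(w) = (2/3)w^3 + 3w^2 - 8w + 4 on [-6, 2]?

124/3

Differentiating, P'(w) = 2w^2 + 6w - 8; which vanishes at w = -4 and w = 1.
Evaluating at the critical points and endpoints: P(-6) = 16; P(-4) = 124/3; P(1) = -1/3; P(2) = 16/3.
Hence the absolute maximum is 124/3 at w = -4.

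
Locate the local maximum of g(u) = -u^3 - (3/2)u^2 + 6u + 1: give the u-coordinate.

g'(u) = -3u^2 - 3u + 6 = 0 at u = -2, 1.
g''(u) = -6u - 3. g''(-2) = 9 > 0 ⇒ local minimum; g''(1) = -9 < 0 ⇒ local maximum.
So the local maximum value is g(1) = 9/2.

1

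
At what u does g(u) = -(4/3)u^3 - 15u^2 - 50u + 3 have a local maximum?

-5/2

g'(u) = -4u^2 - 30u - 50 = 0 at u = -5, -5/2.
g''(u) = -8u - 30. g''(-5) = 10 > 0 ⇒ local minimum; g''(-5/2) = -10 < 0 ⇒ local maximum.
Thus g has its local maximum at u = -5/2, with value 661/12.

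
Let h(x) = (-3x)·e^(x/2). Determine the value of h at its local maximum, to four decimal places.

By the product rule, h'(x) = (-(3/2)x - 3)·e^(x/2). Since e^(x/2) > 0, the only critical point is x = -2.
h''(-2) has the same sign as -3/2 < 0, so this is a local maximum.
h(-2) = (6)·e^(-1) ≈ 2.2073.

2.2073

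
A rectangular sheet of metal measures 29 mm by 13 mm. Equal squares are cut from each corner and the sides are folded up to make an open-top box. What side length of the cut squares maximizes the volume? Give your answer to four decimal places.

With cut size x, the volume is V(x) = x(29 − 2x)(13 − 2x) for 0 < x < 6.5.
V'(x) = 12x^2 − 168x + 377. Setting V'(x) = 0 gives x ≈ 2.8068 (the root in (0, 6.5)).
V''(x) = 24x − 168 is negative there, so this is the maximum; V ≈ 484.8503.

2.8068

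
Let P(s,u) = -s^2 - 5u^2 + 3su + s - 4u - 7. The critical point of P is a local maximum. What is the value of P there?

-68/11

∂P/∂s = -2s + 3u + 1 = 0 and ∂P/∂u = 3s - 10u - 4 = 0, so (s, u) = (-2/11, -5/11).
The Hessian has P_{ss} = -2, P_{uu} = -10, P_{su} = 3, giving D = 11 > 0 with P_{ss} < 0, so the point is a local maximum.
P(-2/11, -5/11) = -68/11.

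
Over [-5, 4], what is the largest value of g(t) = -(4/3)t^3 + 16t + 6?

278/3

g'(t) = -4t^2 + 16, which vanishes at t = -2 and t = 2.
Evaluating at the critical points and endpoints: g(-5) = 278/3; g(-2) = -46/3; g(2) = 82/3; g(4) = -46/3.
Hence the absolute maximum is 278/3 at t = -5.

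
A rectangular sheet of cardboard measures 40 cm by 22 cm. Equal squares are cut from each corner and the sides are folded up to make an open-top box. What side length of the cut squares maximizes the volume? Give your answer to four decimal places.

4.5502

With cut size x, the volume is V(x) = x(40 − 2x)(22 − 2x) for 0 < x < 11.
V'(x) = 12x^2 − 248x + 880. Setting V'(x) = 0 gives x ≈ 4.5502 (the root in (0, 11)).
V''(x) = 24x − 248 is negative there, so this is the maximum; V ≈ 1813.6755.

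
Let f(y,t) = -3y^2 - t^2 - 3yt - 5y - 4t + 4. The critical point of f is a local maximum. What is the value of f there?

25/3

∂f/∂y = -6y - 3t - 5 = 0 and ∂f/∂t = -3y - 2t - 4 = 0, so (y, t) = (2/3, -3).
The Hessian has f_{yy} = -6, f_{tt} = -2, f_{yt} = -3, giving D = 3 > 0 with f_{yy} < 0, so the point is a local maximum.
f(2/3, -3) = 25/3.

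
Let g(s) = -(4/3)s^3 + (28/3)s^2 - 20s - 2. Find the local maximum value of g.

-14

Critical points: g'(s) = -4s^2 + (56/3)s - 20 vanishes at s = 5/3, 3.
g''(s) = -8s + 56/3. g''(5/3) = 16/3 > 0 ⇒ local minimum; g''(3) = -16/3 < 0 ⇒ local maximum.
The local maximum is g(3) = -14.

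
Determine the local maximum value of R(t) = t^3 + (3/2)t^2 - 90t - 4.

374

Critical points: R'(t) = 3t^2 + 3t - 90 vanishes at t = -6, 5.
R''(t) = 6t + 3. R''(-6) = -33 < 0 ⇒ local maximum; R''(5) = 33 > 0 ⇒ local minimum.
The local maximum is R(-6) = 374.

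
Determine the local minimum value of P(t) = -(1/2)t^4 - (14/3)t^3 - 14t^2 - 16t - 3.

Critical points: P'(t) = -2t^3 - 14t^2 - 28t - 16 vanishes at t = -4, -2, -1.
P''(t) = -6t^2 - 28t - 28. P''(-4) = -12 < 0 ⇒ local maximum; P''(-2) = 4 > 0 ⇒ local minimum; P''(-1) = -6 < 0 ⇒ local maximum.
So the local minimum value is P(-2) = 7/3.

7/3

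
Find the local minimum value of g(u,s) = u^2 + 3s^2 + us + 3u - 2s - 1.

∂g/∂u = 2u + s + 3 = 0 and ∂g/∂s = u + 6s - 2 = 0, so (u, s) = (-20/11, 7/11).
The Hessian has g_{uu} = 2, g_{ss} = 6, g_{us} = 1, giving D = 11 > 0 with g_{uu} > 0, so the point is a local minimum.
g(-20/11, 7/11) = -48/11.

-48/11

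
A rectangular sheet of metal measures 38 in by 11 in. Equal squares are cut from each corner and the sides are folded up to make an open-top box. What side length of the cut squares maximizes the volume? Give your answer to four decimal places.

With cut size x, the volume is V(x) = x(38 − 2x)(11 − 2x) for 0 < x < 5.5.
V'(x) = 12x^2 − 196x + 418. Setting V'(x) = 0 gives x ≈ 2.5221 (the root in (0, 5.5)).
V''(x) = 24x − 196 is negative there, so this is the maximum; V ≈ 495.0331.

2.5221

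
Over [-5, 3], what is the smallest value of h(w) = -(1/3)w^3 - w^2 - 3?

-21

Differentiating, h'(w) = -w^2 - 2w; which vanishes at w = -2 and w = 0.
Evaluating at the critical points and endpoints: h(-5) = 41/3; h(-2) = -13/3; h(0) = -3; h(3) = -21.
So the minimum is h(3) = -21.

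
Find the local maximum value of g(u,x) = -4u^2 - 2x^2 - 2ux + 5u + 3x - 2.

∂g/∂u = -8u - 2x + 5 = 0 and ∂g/∂x = -2u - 4x + 3 = 0, so (u, x) = (1/2, 1/2).
The Hessian has g_{uu} = -8, g_{xx} = -4, g_{ux} = -2, giving D = 28 > 0 with g_{uu} < 0, so the point is a local maximum.
g(1/2, 1/2) = 0.

0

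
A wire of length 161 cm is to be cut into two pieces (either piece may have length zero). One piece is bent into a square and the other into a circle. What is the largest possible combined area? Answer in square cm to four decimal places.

2062.7276

Let x be the length used for the square. Square side x/4; circle radius (161−x)/(2π).
A(x) = (x/4)² + π·((161−x)/(2π))² = x²/16 + (161−x)²/(4π) for 0 ≤ x ≤ 161. A'(x) = x/8 − (161−x)/(2π) = 0 gives x = 4·161/(π+4) ≈ 90.1760.
A'' > 0, so the interior critical point is a minimum; the maximum is at an endpoint. A(0) = 2062.7276 and A(161) = 1620.0625, so the largest area is 2062.7276.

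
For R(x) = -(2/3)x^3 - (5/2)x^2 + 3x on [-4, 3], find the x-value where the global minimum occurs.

R'(x) = -2x^2 - 5x + 3, which vanishes at x = -3 and x = 1/2.
Candidates: R(-4) = -28/3; R(-3) = -27/2; R(1/2) = 19/24; R(3) = -63/2.
Hence the absolute minimum is -63/2 at x = 3.

3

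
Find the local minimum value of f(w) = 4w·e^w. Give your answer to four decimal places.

Differentiating with the product rule gives f'(w) = (4w + 4)·e^w. Since e^w > 0, the only critical point is w = -1.
f''(-1) has the same sign as 4 > 0, so this is a local minimum.
f(-1) = (-4)·e^(-1) ≈ -1.4715.

-1.4715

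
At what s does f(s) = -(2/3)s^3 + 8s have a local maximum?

2

Critical points: f'(s) = -2s^2 + 8 vanishes at s = -2, 2.
Since f''(s) = -4s, we get f''(-2) = 8 > 0 ⇒ local minimum; f''(2) = -8 < 0 ⇒ local maximum.
The local maximum is f(2) = 32/3.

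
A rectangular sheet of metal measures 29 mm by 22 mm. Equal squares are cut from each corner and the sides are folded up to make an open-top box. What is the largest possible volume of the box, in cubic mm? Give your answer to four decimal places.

With cut size x, the volume is V(x) = x(29 − 2x)(22 − 2x) for 0 < x < 11.
V'(x) = 12x^2 − 204x + 638. Setting V'(x) = 0 gives x ≈ 4.1316 (the root in (0, 11)).
V''(x) = 24x − 204 is negative there, so this is the maximum; V ≈ 1176.9163.

1176.9163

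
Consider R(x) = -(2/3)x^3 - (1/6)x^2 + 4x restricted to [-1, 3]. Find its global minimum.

R'(x) = -2x^2 - (1/3)x + 4, whose only zero in [-1, 3] is x = 4/3.
Candidates: R(-1) = -7/2; R(4/3) = 280/81; R(3) = -15/2.
So the minimum is R(3) = -15/2.

-15/2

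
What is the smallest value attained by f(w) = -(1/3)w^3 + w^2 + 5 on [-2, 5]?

-35/3

Differentiating, f'(w) = -w^2 + 2w; which vanishes at w = 0 and w = 2.
Evaluating at the critical points and endpoints: f(-2) = 35/3; f(0) = 5; f(2) = 19/3; f(5) = -35/3.
So the minimum is f(5) = -35/3.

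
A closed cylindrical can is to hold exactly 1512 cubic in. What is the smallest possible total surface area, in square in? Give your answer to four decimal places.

With radius r and height h, πr²h = 1512 so h = 1512/(πr²), and S(r) = 2πr² + 2πrh = 2πr² + 2·1512/r.
S'(r) = 4πr − 2·1512/r² = 0 ⇒ r³ = 1512/(2π), so r ≈ 6.2200 and h = 2r ≈ 12.4400.
S''(r) = 4π + 4·1512/r³ > 0, so this is the minimum; S ≈ 729.2600.

729.2600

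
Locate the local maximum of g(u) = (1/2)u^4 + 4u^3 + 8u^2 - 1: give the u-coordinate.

g'(u) = 2u^3 + 12u^2 + 16u = 0 at u = -4, -2, 0.
Second-derivative test with g''(u) = 6u^2 + 24u + 16: g''(-4) = 16 > 0 ⇒ local minimum; g''(-2) = -8 < 0 ⇒ local maximum; g''(0) = 16 > 0 ⇒ local minimum.
Thus g has its local maximum at u = -2, with value 7.

-2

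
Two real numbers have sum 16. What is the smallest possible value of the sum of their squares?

With a + b = 16, a^2 + b^2 = a^2 + (16 − a)^2.
The derivative 2a − 2(16 − a) = 4a − 32 vanishes at a = 8; second derivative 4 > 0, a minimum.
The minimum is 2·(8)^2 = 128.

128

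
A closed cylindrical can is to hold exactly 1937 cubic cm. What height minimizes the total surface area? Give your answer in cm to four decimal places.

With radius r and height h, πr²h = 1937 so h = 1937/(πr²), and S(r) = 2πr² + 2πrh = 2πr² + 2·1937/r.
S'(r) = 4πr − 2·1937/r² = 0 ⇒ r³ = 1937/(2π), so r ≈ 6.7554 and h = 2r ≈ 13.5108.
S''(r) = 4π + 4·1937/r³ > 0, so this is the minimum; S ≈ 860.2030.

13.5108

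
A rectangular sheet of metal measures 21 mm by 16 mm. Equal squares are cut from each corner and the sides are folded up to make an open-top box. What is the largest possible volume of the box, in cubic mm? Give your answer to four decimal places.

With cut size x, the volume is V(x) = x(21 − 2x)(16 − 2x) for 0 < x < 8.
V'(x) = 12x^2 − 148x + 336. Setting V'(x) = 0 gives x ≈ 3.0000 (the root in (0, 8)).
V''(x) = 24x − 148 is negative there, so this is the maximum; V ≈ 450.0000.

450.0000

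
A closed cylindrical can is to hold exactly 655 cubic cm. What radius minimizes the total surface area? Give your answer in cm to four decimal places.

With radius r and height h, πr²h = 655 so h = 655/(πr²), and S(r) = 2πr² + 2πrh = 2πr² + 2·655/r.
S'(r) = 4πr − 2·655/r² = 0 ⇒ r³ = 655/(2π), so r ≈ 4.7064 and h = 2r ≈ 9.4128.
S''(r) = 4π + 4·655/r³ > 0, so this is the minimum; S ≈ 417.5182.

4.7064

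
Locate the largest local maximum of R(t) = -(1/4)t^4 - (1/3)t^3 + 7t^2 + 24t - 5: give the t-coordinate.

4

R'(t) = -t^3 - t^2 + 14t + 24. Setting R'(t) = 0 gives t ∈ {-3, -2, 4}.
Second-derivative test with R''(t) = -3t^2 - 2t + 14: R''(-3) = -7 < 0 ⇒ local maximum; R''(-2) = 6 > 0 ⇒ local minimum; R''(4) = -42 < 0 ⇒ local maximum.
The largest local maximum is R(4) = 353/3.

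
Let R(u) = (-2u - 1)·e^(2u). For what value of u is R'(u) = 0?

-1

By the product rule, R'(u) = (-4u - 4)·e^(2u). Since e^(2u) > 0, the only critical point is u = -1.
R''(-1) has the same sign as -4 < 0, so this is a local maximum.
R(-1) = (1)·e^(-2) ≈ 0.1353.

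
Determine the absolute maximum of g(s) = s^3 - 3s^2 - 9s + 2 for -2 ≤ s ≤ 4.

7

Differentiating, g'(s) = 3s^2 - 6s - 9; which vanishes at s = -1 and s = 3.
Candidates: g(-2) = 0,  g(-1) = 7,  g(3) = -25,  g(4) = -18.
So the maximum is g(-1) = 7.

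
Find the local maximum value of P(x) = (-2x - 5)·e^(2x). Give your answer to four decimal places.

By the product rule, P'(x) = (-4x - 12)·e^(2x). Since e^(2x) > 0, the only critical point is x = -3.
P''(-3) has the same sign as -4 < 0, so this is a local maximum.
P(-3) = (1)·e^(-6) ≈ 0.0025.

0.0025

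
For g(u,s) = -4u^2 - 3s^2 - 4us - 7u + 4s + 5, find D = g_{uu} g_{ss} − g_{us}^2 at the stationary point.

32

∂g/∂u = -8u - 4s - 7 = 0 and ∂g/∂s = -4u - 6s + 4 = 0, so (u, s) = (-29/16, 15/8).
The Hessian has g_{uu} = -8, g_{ss} = -6, g_{us} = -4, giving D = 32 > 0 with g_{uu} < 0, so the point is a local maximum.
D = (-8)·(-6) − (-4)^2 = 32.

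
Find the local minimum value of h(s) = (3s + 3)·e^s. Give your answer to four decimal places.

-0.4060

Differentiating with the product rule gives h'(s) = (3s + 6)·e^s. Since e^s > 0, the only critical point is s = -2.
h''(-2) has the same sign as 3 > 0, so this is a local minimum.
h(-2) = (-3)·e^(-2) ≈ -0.4060.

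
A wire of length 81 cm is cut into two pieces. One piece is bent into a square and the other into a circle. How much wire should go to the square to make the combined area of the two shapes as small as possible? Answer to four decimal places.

45.3680

Let x be the length used for the square. Square side x/4; circle radius (81−x)/(2π).
A(x) = (x/4)² + π·((81−x)/(2π))² = x²/16 + (81−x)²/(4π) for 0 ≤ x ≤ 81. A'(x) = x/8 − (81−x)/(2π) = 0 gives x = 4·81/(π+4) ≈ 45.3680.
A'' = 1/8 + 1/(2π) > 0, so this gives the minimum combined area; x ≈ 45.3680 cm to the square.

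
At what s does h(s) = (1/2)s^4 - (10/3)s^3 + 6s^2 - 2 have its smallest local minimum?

h'(s) = 2s^3 - 10s^2 + 12s. Setting h'(s) = 0 gives s ∈ {0, 2, 3}.
h''(s) = 6s^2 - 20s + 12. h''(0) = 12 > 0 ⇒ local minimum; h''(2) = -4 < 0 ⇒ local maximum; h''(3) = 6 > 0 ⇒ local minimum.
The smallest local minimum is h(0) = -2.

0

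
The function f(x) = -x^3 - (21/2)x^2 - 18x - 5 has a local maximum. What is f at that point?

7/2

f'(x) = -3x^2 - 21x - 18. Setting f'(x) = 0 gives x ∈ {-6, -1}.
f''(x) = -6x - 21. f''(-6) = 15 > 0 ⇒ local minimum; f''(-1) = -15 < 0 ⇒ local maximum.
The local maximum is f(-1) = 7/2.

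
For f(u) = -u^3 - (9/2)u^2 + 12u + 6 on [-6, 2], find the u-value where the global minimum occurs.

-4

The derivative is -3u^2 - 9u + 12, which vanishes at u = -4 and u = 1.
Evaluating at the critical points and endpoints: f(-6) = -12, f(-4) = -50, f(1) = 25/2, f(2) = 4.
So the minimum is f(-4) = -50.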